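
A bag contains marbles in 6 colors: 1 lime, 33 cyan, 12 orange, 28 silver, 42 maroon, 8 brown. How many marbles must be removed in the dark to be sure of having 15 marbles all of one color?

64

In the worst case we take at most 14 of each color, but all 1 lime, all 12 orange, and all 8 brown (fewer than 14), giving 1 + 14 + 12 + 14 + 14 + 8 = 63.
One more marble then forces some color to 15, so 63 + 1 = 64.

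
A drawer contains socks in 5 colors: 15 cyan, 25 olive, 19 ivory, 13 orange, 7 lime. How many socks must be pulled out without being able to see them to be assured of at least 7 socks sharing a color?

31

The worst case takes 6 socks of each color without reaching 7 of any: 5 × 6 = 30.
The next sock must bring some color to 7, so 30 + 1 = 31.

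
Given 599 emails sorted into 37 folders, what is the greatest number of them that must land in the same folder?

17

If each of the 37 folders held at most 16, the total would be at most 37 × 16 = 592 < 599, a contradiction.
So at least one holds ⌈599/37⌉ = 17.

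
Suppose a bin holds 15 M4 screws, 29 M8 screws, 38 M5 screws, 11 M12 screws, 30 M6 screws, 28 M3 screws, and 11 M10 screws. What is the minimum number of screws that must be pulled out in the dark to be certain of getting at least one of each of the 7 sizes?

152

The hardest size to obtain is M12: we could draw every other screw first — 162 − 11 = 151 screws — without a single M12 one.
The next draw must be M12, so 151 + 1 = 152.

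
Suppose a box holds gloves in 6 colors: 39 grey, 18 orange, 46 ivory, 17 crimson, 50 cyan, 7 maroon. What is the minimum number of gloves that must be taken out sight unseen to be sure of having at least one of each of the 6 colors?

The hardest color to obtain is maroon: we could draw every other glove first — 177 − 7 = 170 gloves — without a single maroon one.
The next draw must be maroon, so 170 + 1 = 171.

171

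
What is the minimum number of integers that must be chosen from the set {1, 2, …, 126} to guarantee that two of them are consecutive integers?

64

Partition {1, …, 126} into 63 pairs: {1,2}, {3,4}, …, {125,126}.
Choosing 63 integers — say the 63 even numbers 2, 4, …, 126 — takes one from each pair and avoids the property.
Choosing 64 forces two into the same pair by pigeonhole, and those are consecutive. So 64.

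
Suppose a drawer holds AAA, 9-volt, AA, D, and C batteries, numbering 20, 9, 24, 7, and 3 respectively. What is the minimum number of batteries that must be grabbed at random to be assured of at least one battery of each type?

61

The hardest type to obtain is C: we could draw every other battery first — 63 − 3 = 60 batteries — without a single C one.
The next draw must be C, so 60 + 1 = 61.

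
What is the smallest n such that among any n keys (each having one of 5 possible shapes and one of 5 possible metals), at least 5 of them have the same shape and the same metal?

101

There are 5 × 5 = 25 (shape, metal) combinations acting as pigeonholes.
With 25 × 4 = 100 keys we could place exactly 4 in each, with no (shape, metal) pair reaching 5.
One more forces some (shape, metal) pair to hold 5, so 100 + 1 = 101.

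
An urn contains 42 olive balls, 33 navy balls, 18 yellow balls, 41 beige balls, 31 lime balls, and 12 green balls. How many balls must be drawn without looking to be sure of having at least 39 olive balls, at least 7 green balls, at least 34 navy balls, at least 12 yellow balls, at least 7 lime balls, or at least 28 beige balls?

Each of the 6 colors has its own threshold; avoid all of them simultaneously.
The worst case stops just short of every target: 38 olive, 33 navy, 11 yellow, 27 beige, 6 lime, 6 green — 38 + 33 + 11 + 27 + 6 + 6 = 121 balls.
One more ball must push some color to its target, so 121 + 1 = 122.

122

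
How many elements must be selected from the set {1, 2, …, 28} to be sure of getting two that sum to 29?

15

Partition {1, …, 28} into 14 pairs: {1,28}, {2,27}, …, {14,15}.
Choosing 14 integers — say the integers 1 through 14 — takes one from each pair and avoids the property.
Choosing 15 forces two into the same pair by pigeonhole, and those sum to 29. So 15.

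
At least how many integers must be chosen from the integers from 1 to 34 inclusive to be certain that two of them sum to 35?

18

Partition {1, …, 34} into 17 pairs: {1,34}, {2,33}, …, {17,18}.
Choosing 17 integers — say the integers 1 through 17 — takes one from each pair and avoids the property.
Choosing 18 forces two into the same pair by pigeonhole, and those sum to 35. So 18.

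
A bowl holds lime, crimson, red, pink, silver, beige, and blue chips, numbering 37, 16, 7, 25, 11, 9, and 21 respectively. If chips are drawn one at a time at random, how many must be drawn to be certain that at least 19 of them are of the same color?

98

Treat the 7 colors as pigeonholes.
In the worst case we take at most 18 of each color, but all 16 crimson, all 7 red, all 11 silver, and all 9 beige (fewer than 18), giving 18 + 16 + 7 + 18 + 11 + 9 + 18 = 97.
One more chip then forces some color to 19, so 97 + 1 = 98.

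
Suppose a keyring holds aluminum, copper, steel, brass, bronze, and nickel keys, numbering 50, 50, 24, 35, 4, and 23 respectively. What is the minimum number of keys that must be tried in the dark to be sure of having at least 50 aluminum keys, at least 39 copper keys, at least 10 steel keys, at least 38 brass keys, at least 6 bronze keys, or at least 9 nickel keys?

The worst case stops just short of every target: 49 aluminum, 38 copper, 9 steel, all 35 brass, all 4 bronze, 8 nickel — 49 + 38 + 9 + 35 + 4 + 8 = 143 keys.
One more key must push some type to its target, so 143 + 1 = 144.

144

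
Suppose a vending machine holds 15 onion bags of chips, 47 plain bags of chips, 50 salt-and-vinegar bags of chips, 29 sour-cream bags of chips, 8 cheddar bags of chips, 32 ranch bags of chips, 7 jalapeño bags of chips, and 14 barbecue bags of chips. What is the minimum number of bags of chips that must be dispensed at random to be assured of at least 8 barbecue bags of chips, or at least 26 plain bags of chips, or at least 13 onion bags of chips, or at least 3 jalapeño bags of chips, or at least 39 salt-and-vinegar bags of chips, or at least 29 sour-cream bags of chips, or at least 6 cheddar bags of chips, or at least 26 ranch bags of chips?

143

Each of the 8 flavors has its own threshold; avoid all of them simultaneously.
The worst case stops just short of every target: 12 onion, 25 plain, 38 salt-and-vinegar, 28 sour-cream, 5 cheddar, 25 ranch, 2 jalapeño, 7 barbecue — 12 + 25 + 38 + 28 + 5 + 25 + 2 + 7 = 142 bags of chips.
One more bag of chips must push some flavor to its target, so 142 + 1 = 143.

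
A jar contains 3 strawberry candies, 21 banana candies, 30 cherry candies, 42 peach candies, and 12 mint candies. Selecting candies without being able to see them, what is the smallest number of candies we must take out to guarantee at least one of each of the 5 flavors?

106

The hardest flavor to obtain is strawberry: we could draw every other candy first — 108 − 3 = 105 candies — without a single strawberry one.
The next draw must be strawberry, so 105 + 1 = 106.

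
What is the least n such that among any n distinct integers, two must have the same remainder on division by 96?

Two integers differ by a multiple of 96 exactly when they share a remainder mod 96.
There are 96 residue classes mod 96, so 96 integers can all lie in distinct classes.
One more integer must repeat a residue, giving a difference divisible by 96. So n = 96 + 1 = 97.

97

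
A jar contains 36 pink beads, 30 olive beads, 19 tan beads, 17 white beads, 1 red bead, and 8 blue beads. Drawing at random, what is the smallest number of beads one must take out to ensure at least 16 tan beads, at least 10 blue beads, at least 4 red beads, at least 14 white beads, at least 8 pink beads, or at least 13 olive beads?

The worst case stops just short of every target: 7 pink, 12 olive, 15 tan, 13 white, all 1 red, all 8 blue — 7 + 12 + 15 + 13 + 1 + 8 = 56 beads.
One more bead must push some color to its target, so 56 + 1 = 57.

57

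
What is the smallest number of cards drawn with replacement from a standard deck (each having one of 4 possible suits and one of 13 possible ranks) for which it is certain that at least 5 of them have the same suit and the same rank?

209

There are 4 × 13 = 52 (suit, rank) combinations acting as pigeonholes.
With 52 × 4 = 208 cards drawn with replacement from a standard deck we could place exactly 4 in each, with no (suit, rank) pair reaching 5.
One more forces some (suit, rank) pair to hold 5, so 208 + 1 = 209.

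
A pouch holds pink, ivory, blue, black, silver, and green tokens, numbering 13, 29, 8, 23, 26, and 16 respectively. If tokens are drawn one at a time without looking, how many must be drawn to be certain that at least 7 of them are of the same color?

Treat the 6 colors as pigeonholes.
The worst case takes 6 tokens of each color without reaching 7 of any: 6 × 6 = 36.
The next token must bring some color to 7, so 36 + 1 = 37.

37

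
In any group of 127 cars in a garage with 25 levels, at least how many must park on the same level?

If each of the 25 levels held at most 5, the total would be at most 25 × 5 = 125 < 127, a contradiction.
So at least one holds ⌈127/25⌉ = 6.

6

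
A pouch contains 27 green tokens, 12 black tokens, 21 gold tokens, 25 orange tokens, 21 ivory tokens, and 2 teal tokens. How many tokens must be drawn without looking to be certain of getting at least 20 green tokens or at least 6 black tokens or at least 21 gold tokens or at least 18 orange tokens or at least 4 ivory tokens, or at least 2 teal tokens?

66

The worst case stops just short of every target: 19 green, 5 black, 20 gold, 17 orange, 3 ivory, 1 teal — 19 + 5 + 20 + 17 + 3 + 1 = 65 tokens.
One more token must push some color to its target, so 65 + 1 = 66.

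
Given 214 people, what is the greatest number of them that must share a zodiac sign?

There are 12 zodiac signs, which serve as the pigeonholes.
If each of the 12 zodiac signs held at most 17, the total would be at most 12 × 17 = 204 < 214, a contradiction.
So at least one holds ⌈214/12⌉ = 18.

18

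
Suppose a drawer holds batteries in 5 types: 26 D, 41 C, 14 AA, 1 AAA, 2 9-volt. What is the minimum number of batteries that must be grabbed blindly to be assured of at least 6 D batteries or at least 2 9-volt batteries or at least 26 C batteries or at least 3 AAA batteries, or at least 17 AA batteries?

Each of the 5 types has its own threshold; avoid all of them simultaneously.
The worst case stops just short of every target: 5 D, 25 C, all 14 AA, all 1 AAA, 1 9-volt — 5 + 25 + 14 + 1 + 1 = 46 batteries.
One more battery must push some type to its target, so 46 + 1 = 47.

47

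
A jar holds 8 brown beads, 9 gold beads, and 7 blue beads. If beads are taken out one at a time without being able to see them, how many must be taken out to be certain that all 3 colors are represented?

18

The hardest color to obtain is blue: we could draw every other bead first — 24 − 7 = 17 beads — without a single blue one.
The next draw must be blue, so 17 + 1 = 18.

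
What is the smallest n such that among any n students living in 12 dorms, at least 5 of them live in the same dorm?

49

There are 12 dorms acting as pigeonholes.
With 12 × 4 = 48 students we could place exactly 4 in each, with no class reaching 5.
One more forces some class to hold 5, so 48 + 1 = 49.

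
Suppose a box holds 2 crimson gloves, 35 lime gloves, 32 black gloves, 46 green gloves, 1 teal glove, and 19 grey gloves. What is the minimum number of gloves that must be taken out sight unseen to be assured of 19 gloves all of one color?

76

In the worst case we take at most 18 of each color, but all 2 crimson and all 1 teal (fewer than 18), giving 2 + 18 + 18 + 18 + 1 + 18 = 75.
One more glove then forces some color to 19, so 75 + 1 = 76.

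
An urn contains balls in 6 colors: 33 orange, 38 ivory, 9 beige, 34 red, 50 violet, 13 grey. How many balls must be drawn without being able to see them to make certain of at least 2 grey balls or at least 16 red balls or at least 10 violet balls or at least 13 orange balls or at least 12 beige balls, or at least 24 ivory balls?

70

The worst case stops just short of every target: 12 orange, 23 ivory, all 9 beige, 15 red, 9 violet, 1 grey — 12 + 23 + 9 + 15 + 9 + 1 = 69 balls.
One more ball must push some color to its target, so 69 + 1 = 70.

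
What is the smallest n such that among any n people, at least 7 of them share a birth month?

73

There are 12 months of the year acting as pigeonholes.
With 12 × 6 = 72 people we could place exactly 6 in each, with no class reaching 7.
One more forces some class to hold 7, so 72 + 1 = 73.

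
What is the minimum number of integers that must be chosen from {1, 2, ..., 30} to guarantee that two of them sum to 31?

16

Partition {1, …, 30} into 15 pairs: {1,30}, {2,29}, …, {15,16}.
Choosing 15 integers — say the integers 1 through 15 — takes one from each pair and avoids the property.
Choosing 16 forces two into the same pair by pigeonhole, and those sum to 31. So 16.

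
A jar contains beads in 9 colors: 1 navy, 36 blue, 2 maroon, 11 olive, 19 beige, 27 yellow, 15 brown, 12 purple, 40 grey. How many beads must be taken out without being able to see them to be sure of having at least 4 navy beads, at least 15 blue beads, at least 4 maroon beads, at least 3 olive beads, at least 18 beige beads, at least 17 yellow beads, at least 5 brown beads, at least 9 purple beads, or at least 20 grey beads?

84

Each of the 9 colors has its own threshold; avoid all of them simultaneously.
The worst case stops just short of every target: all 1 navy, 14 blue, all 2 maroon, 2 olive, 17 beige, 16 yellow, 4 brown, 8 purple, 19 grey — 1 + 14 + 2 + 2 + 17 + 16 + 4 + 8 + 19 = 83 beads.
One more bead must push some color to its target, so 83 + 1 = 84.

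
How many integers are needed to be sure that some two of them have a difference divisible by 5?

6

Two integers differ by a multiple of 5 exactly when they share a remainder mod 5.
There are 5 residue classes mod 5, so 5 integers can all lie in distinct classes.
One more integer must repeat a residue, giving a difference divisible by 5. So n = 5 + 1 = 6.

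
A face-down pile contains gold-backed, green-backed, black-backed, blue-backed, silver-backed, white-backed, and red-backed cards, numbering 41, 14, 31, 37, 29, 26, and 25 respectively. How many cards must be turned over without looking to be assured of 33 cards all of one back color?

In the worst case we take at most 32 of each back color, but all 14 green-backed, all 31 black-backed, all 29 silver-backed, all 26 white-backed, and all 25 red-backed (fewer than 32), giving 32 + 14 + 31 + 32 + 29 + 26 + 25 = 189.
One more card then forces some back color to 33, so 189 + 1 = 190.

190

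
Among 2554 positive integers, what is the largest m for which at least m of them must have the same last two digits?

If each of the 100 possible two-digit endings held at most 25, the total would be at most 100 × 25 = 2500 < 2554, a contradiction.
So at least one holds ⌈2554/100⌉ = 26.

26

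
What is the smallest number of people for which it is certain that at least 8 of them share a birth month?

There are 12 months of the year acting as pigeonholes.
With 12 × 7 = 84 people we could place exactly 7 in each, with no class reaching 8.
One more forces some class to hold 8, so 84 + 1 = 85.

85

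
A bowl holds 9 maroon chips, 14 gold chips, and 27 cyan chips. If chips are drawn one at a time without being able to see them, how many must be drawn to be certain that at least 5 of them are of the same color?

The worst case takes 4 chips of each color without reaching 5 of any: 3 × 4 = 12.
The next chip must bring some color to 5, so 12 + 1 = 13.

13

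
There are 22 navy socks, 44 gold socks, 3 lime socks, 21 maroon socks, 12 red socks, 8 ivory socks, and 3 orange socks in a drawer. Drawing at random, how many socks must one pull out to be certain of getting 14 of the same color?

66

Treat the 7 colors as pigeonholes.
In the worst case we take at most 13 of each color, but all 3 lime, all 12 red, all 8 ivory, and all 3 orange (fewer than 13), giving 13 + 13 + 3 + 13 + 12 + 8 + 3 = 65.
One more sock then forces some color to 14, so 65 + 1 = 66.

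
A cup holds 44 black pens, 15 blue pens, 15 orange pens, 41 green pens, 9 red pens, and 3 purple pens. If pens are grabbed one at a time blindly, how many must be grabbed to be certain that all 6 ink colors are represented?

The hardest ink color to obtain is purple: we could draw every other pen first — 127 − 3 = 124 pens — without a single purple one.
The next draw must be purple, so 124 + 1 = 125.

125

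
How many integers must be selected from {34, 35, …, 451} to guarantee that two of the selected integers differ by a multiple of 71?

72

Use the pigeonhole principle on residue classes: group the integers by remainder mod 71; there are 71 residue classes, each nonempty in this range.
Choosing one from each class (71 integers) avoids any shared remainder.
One more choice must repeat a class, so two differ by a multiple of 71. Hence 71 + 1 = 72.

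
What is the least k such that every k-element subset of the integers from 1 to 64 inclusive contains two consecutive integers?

Partition {1, …, 64} into 32 pairs: {1,2}, {3,4}, …, {63,64}.
Choosing 32 integers — say the 32 even numbers 2, 4, …, 64 — takes one from each pair and avoids the property.
Choosing 33 forces two into the same pair by pigeonhole, and those are consecutive. So 33.

33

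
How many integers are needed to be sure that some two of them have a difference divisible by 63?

64

Use the pigeonhole principle on residue classes: two integers differ by a multiple of 63 exactly when they share a remainder mod 63.
There are 63 residue classes mod 63, so 63 integers can all lie in distinct classes.
One more integer must repeat a residue, giving a difference divisible by 63. So n = 63 + 1 = 64.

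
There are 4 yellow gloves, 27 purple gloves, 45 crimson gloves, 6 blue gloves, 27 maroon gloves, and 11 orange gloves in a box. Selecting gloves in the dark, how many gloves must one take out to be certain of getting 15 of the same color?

In the worst case we take at most 14 of each color, but all 4 yellow, all 6 blue, and all 11 orange (fewer than 14), giving 4 + 14 + 14 + 6 + 14 + 11 = 63.
One more glove then forces some color to 15, so 63 + 1 = 64.

64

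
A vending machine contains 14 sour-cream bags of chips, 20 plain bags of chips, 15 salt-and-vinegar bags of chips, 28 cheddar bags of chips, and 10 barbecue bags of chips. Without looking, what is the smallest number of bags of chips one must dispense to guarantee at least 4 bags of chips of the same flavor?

Treat the 5 flavors as pigeonholes.
The worst case takes 3 bags of chips of each flavor without reaching 4 of any: 5 × 3 = 15.
The next bag of chips must bring some flavor to 4, so 15 + 1 = 16.

16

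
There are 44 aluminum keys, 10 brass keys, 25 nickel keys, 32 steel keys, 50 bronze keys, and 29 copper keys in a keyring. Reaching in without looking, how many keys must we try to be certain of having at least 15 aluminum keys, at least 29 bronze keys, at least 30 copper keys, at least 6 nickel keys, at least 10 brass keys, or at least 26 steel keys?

111

Each of the 6 types has its own threshold; avoid all of them simultaneously.
The worst case stops just short of every target: 14 aluminum, 9 brass, 5 nickel, 25 steel, 28 bronze, 29 copper — 14 + 9 + 5 + 25 + 28 + 29 = 110 keys.
One more key must push some type to its target, so 110 + 1 = 111.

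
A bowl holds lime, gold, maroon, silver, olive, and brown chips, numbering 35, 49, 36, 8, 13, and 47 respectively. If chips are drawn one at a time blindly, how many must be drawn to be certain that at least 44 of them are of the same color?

179

Treat the 6 colors as pigeonholes.
In the worst case we take at most 43 of each color, but all 35 lime, all 36 maroon, all 8 silver, and all 13 olive (fewer than 43), giving 35 + 43 + 36 + 8 + 13 + 43 = 178.
One more chip then forces some color to 44, so 178 + 1 = 179.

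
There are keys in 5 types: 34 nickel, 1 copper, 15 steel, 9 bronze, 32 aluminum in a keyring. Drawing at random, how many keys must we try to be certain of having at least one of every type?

The hardest type to obtain is copper: we could draw every other key first — 91 − 1 = 90 keys — without a single copper one.
The next draw must be copper, so 90 + 1 = 91.

91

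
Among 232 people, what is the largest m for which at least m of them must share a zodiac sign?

There are 12 zodiac signs, which serve as the pigeonholes.
If each of the 12 zodiac signs held at most 19, the total would be at most 12 × 19 = 228 < 232, a contradiction.
So at least one holds ⌈232/12⌉ = 20.

20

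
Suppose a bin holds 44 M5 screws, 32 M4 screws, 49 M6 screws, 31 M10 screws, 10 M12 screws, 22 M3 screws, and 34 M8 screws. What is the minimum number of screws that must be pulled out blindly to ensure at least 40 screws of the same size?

Treat the 7 sizes as pigeonholes.
In the worst case we take at most 39 of each size, but all 32 M4, all 31 M10, all 10 M12, all 22 M3, and all 34 M8 (fewer than 39), giving 39 + 32 + 39 + 31 + 10 + 22 + 34 = 207.
One more screw then forces some size to 40, so 207 + 1 = 208.

208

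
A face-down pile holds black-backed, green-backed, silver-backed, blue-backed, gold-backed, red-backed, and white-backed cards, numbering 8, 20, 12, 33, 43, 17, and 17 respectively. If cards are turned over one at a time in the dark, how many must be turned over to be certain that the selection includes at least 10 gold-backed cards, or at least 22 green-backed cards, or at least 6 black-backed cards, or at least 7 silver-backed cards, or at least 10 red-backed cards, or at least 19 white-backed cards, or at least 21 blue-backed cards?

The worst case stops just short of every target: 5 black-backed, all 20 green-backed, 6 silver-backed, 20 blue-backed, 9 gold-backed, 9 red-backed, all 17 white-backed — 5 + 20 + 6 + 20 + 9 + 9 + 17 = 86 cards.
One more card must push some back color to its target, so 86 + 1 = 87.

87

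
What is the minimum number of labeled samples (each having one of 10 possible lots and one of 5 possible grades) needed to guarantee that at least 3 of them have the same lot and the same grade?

There are 10 × 5 = 50 (lot, grade) combinations acting as pigeonholes.
With 50 × 2 = 100 labeled samples we could place exactly 2 in each, with no (lot, grade) pair reaching 3.
One more forces some (lot, grade) pair to hold 3, so 100 + 1 = 101.

101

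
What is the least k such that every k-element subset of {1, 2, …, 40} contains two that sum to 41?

Partition {1, …, 40} into 20 pairs: {1,40}, {2,39}, …, {20,21}.
Choosing 20 integers — say the integers 1 through 20 — takes one from each pair and avoids the property.
Choosing 21 forces two into the same pair by pigeonhole, and those sum to 41. So 21.

21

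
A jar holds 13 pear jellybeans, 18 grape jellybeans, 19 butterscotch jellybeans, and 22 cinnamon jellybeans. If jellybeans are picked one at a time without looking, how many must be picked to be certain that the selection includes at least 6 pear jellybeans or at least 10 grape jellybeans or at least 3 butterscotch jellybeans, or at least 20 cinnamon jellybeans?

The worst case stops just short of every target: 5 pear, 9 grape, 2 butterscotch, 19 cinnamon — 5 + 9 + 2 + 19 = 35 jellybeans.
One more jellybean must push some flavor to its target, so 35 + 1 = 36.

36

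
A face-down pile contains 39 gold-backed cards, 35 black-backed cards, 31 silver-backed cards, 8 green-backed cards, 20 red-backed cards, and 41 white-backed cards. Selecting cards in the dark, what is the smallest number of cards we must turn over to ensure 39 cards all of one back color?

171

In the worst case we take at most 38 of each back color, but all 35 black-backed, all 31 silver-backed, all 8 green-backed, and all 20 red-backed (fewer than 38), giving 38 + 35 + 31 + 8 + 20 + 38 = 170.
One more card then forces some back color to 39, so 170 + 1 = 171.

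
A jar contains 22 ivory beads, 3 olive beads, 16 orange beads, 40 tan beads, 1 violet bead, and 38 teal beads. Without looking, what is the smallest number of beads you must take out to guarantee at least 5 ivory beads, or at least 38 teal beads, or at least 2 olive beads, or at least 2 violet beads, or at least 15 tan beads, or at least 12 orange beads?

69

Each of the 6 colors has its own threshold; avoid all of them simultaneously.
The worst case stops just short of every target: 4 ivory, 1 olive, 11 orange, 14 tan, 1 violet, 37 teal — 4 + 1 + 11 + 14 + 1 + 37 = 68 beads.
One more bead must push some color to its target, so 68 + 1 = 69.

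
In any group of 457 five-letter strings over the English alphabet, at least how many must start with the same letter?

If each of the 26 possible first letters held at most 17, the total would be at most 26 × 17 = 442 < 457, a contradiction.
So at least one holds ⌈457/26⌉ = 18.

18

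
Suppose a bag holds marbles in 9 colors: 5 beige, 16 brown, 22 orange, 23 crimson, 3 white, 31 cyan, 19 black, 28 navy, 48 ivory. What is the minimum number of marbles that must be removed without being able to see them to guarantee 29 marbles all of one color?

173

Treat the 9 colors as pigeonholes.
In the worst case we take at most 28 of each color, but all 5 beige, all 16 brown, all 22 orange, all 23 crimson, all 3 white, and all 19 black (fewer than 28), giving 5 + 16 + 22 + 23 + 3 + 28 + 19 + 28 + 28 = 172.
One more marble then forces some color to 29, so 172 + 1 = 173.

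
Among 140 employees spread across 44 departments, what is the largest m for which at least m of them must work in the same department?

4

The 140 employees fall into 44 departments.
If each of the 44 departments held at most 3, the total would be at most 44 × 3 = 132 < 140, a contradiction.
So at least one holds ⌈140/44⌉ = 4.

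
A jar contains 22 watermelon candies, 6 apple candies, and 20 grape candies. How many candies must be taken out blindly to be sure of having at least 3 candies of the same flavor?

The worst case takes 2 candies of each flavor without reaching 3 of any: 3 × 2 = 6.
The next candy must bring some flavor to 3, so 6 + 1 = 7.

7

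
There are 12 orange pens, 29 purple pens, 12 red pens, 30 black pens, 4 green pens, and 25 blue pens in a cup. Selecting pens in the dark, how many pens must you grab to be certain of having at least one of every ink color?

The hardest ink color to obtain is green: we could draw every other pen first — 112 − 4 = 108 pens — without a single green one.
The next draw must be green, so 108 + 1 = 109.

109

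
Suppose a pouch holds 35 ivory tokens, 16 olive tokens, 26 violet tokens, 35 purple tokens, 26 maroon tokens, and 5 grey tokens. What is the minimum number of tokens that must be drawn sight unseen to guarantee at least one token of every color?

139

The hardest color to obtain is grey: we could draw every other token first — 143 − 5 = 138 tokens — without a single grey one.
The next draw must be grey, so 138 + 1 = 139.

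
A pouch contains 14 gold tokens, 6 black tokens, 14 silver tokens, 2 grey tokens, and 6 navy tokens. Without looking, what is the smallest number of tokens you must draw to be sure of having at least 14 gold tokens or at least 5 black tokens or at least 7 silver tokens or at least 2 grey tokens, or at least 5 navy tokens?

The worst case stops just short of every target: 13 gold, 4 black, 6 silver, 1 grey, 4 navy — 13 + 4 + 6 + 1 + 4 = 28 tokens.
One more token must push some color to its target, so 28 + 1 = 29.

29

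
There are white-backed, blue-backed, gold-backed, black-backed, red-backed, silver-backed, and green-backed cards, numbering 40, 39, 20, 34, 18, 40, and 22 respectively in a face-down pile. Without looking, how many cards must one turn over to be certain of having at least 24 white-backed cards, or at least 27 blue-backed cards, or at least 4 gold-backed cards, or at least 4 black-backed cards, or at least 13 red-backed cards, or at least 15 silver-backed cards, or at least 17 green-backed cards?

98

The worst case stops just short of every target: 23 white-backed, 26 blue-backed, 3 gold-backed, 3 black-backed, 12 red-backed, 14 silver-backed, 16 green-backed — 23 + 26 + 3 + 3 + 12 + 14 + 16 = 97 cards.
One more card must push some back color to its target, so 97 + 1 = 98.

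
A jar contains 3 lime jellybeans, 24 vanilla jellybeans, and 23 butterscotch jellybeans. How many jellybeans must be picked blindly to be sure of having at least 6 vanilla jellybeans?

32

The worst case draws every non-vanilla jellybean first: 3 + 23 = 26.
The next 6 draws are then forced to be vanilla, giving 26 + 6 = 32.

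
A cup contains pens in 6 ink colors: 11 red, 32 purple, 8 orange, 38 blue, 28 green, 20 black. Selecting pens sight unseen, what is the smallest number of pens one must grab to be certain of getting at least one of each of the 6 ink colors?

The hardest ink color to obtain is orange: we could draw every other pen first — 137 − 8 = 129 pens — without a single orange one.
The next draw must be orange, so 129 + 1 = 130.

130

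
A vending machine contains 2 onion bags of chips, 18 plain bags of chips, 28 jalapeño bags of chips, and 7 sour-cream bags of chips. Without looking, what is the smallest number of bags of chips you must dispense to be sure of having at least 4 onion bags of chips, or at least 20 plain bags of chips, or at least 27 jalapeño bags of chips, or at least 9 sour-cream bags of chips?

The worst case stops just short of every target: all 2 onion, all 18 plain, 26 jalapeño, all 7 sour-cream — 2 + 18 + 26 + 7 = 53 bags of chips.
One more bag of chips must push some flavor to its target, so 53 + 1 = 54.

54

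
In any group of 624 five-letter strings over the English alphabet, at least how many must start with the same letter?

24

There are 26 possible first letters, which serve as the pigeonholes.
If each of the 26 possible first letters held at most 23, the total would be at most 26 × 23 = 598 < 624, a contradiction.
So at least one holds ⌈624/26⌉ = 24.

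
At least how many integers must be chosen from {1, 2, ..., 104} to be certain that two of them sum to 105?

53

Partition {1, …, 104} into 52 pairs: {1,104}, {2,103}, …, {52,53}.
Choosing 52 integers — say the integers 1 through 52 — takes one from each pair and avoids the property.
Choosing 53 forces two into the same pair by pigeonhole, and those sum to 105. So 53.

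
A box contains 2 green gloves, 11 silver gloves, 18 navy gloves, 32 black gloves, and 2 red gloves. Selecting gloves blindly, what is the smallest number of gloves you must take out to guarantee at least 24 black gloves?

To avoid black gloves as long as possible, exhaust the other 4 colors first.
The worst case draws every non-black glove first: 2 + 11 + 18 + 2 = 33.
The next 24 draws are then forced to be black, giving 33 + 24 = 57.

57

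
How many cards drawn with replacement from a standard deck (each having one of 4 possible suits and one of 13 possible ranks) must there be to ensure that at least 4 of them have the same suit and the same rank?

There are 4 × 13 = 52 (suit, rank) combinations acting as pigeonholes.
With 52 × 3 = 156 cards drawn with replacement from a standard deck we could place exactly 3 in each, with no (suit, rank) pair reaching 4.
One more forces some (suit, rank) pair to hold 4, so 156 + 1 = 157.

157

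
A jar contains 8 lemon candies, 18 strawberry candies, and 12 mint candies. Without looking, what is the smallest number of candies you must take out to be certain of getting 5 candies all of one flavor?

13

Treat the 3 flavors as pigeonholes.
The worst case takes 4 candies of each flavor without reaching 5 of any: 3 × 4 = 12.
The next candy must bring some flavor to 5, so 12 + 1 = 13.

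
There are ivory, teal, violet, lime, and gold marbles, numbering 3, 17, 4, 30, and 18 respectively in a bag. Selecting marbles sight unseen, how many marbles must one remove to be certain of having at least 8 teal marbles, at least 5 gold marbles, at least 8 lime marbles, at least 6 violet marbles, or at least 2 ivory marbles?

The worst case stops just short of every target: 1 ivory, 7 teal, all 4 violet, 7 lime, 4 gold — 1 + 7 + 4 + 7 + 4 = 23 marbles.
One more marble must push some color to its target, so 23 + 1 = 24.

24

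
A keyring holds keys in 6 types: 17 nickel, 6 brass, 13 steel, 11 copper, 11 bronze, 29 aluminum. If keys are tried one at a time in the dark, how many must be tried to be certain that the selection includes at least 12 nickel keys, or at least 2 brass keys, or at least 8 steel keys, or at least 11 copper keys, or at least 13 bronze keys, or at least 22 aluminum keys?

Each of the 6 types has its own threshold; avoid all of them simultaneously.
The worst case stops just short of every target: 11 nickel, 1 brass, 7 steel, 10 copper, all 11 bronze, 21 aluminum — 11 + 1 + 7 + 10 + 11 + 21 = 61 keys.
One more key must push some type to its target, so 61 + 1 = 62.

62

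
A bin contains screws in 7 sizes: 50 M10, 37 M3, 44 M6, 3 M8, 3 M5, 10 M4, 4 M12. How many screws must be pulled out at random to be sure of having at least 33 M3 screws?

The worst case draws every non-M3 screw first: 50 + 44 + 3 + 3 + 10 + 4 = 114.
The next 33 draws are then forced to be M3, giving 114 + 33 = 147.

147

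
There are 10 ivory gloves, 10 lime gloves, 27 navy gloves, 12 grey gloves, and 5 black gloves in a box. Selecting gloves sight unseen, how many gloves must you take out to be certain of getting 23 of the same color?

60

Treat the 5 colors as pigeonholes.
In the worst case we take at most 22 of each color, but all 10 ivory, all 10 lime, all 12 grey, and all 5 black (fewer than 22), giving 10 + 10 + 22 + 12 + 5 = 59.
One more glove then forces some color to 23, so 59 + 1 = 60.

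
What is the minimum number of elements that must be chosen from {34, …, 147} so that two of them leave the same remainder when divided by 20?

21

Group the integers by remainder mod 20; there are 20 residue classes, each nonempty in this range.
Choosing one from each class (20 integers) avoids any shared remainder.
One more choice must repeat a class, so two differ by a multiple of 20. Hence 20 + 1 = 21.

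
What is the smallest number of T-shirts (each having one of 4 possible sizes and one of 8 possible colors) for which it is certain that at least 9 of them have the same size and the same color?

257

There are 4 × 8 = 32 (size, color) combinations acting as pigeonholes.
With 32 × 8 = 256 T-shirts we could place exactly 8 in each, with no (size, color) pair reaching 9.
One more forces some (size, color) pair to hold 9, so 256 + 1 = 257.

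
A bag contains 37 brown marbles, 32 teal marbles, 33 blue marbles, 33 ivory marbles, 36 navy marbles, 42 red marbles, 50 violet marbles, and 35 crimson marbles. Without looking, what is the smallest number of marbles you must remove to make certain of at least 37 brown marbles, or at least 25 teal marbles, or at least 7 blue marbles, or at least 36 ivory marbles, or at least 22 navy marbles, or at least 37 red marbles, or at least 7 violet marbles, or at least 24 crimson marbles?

186

The worst case stops just short of every target: 36 brown, 24 teal, 6 blue, all 33 ivory, 21 navy, 36 red, 6 violet, 23 crimson — 36 + 24 + 6 + 33 + 21 + 36 + 6 + 23 = 185 marbles.
One more marble must push some color to its target, so 185 + 1 = 186.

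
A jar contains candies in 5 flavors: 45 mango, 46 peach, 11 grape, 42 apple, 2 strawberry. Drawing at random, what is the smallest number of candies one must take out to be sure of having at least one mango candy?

102

To avoid mango candies as long as possible, exhaust the other 4 flavors first.
The worst case draws every non-mango candy first: 46 + 11 + 42 + 2 = 101.
The next draw is then forced to be mango, giving 101 + 1 = 102.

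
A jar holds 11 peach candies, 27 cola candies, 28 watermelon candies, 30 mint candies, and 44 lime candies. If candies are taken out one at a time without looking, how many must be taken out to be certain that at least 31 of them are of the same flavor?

127

Treat the 5 flavors as pigeonholes.
In the worst case we take at most 30 of each flavor, but all 11 peach, all 27 cola, and all 28 watermelon (fewer than 30), giving 11 + 27 + 28 + 30 + 30 = 126.
One more candy then forces some flavor to 31, so 126 + 1 = 127.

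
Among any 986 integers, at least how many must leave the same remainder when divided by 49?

21

The 986 integers fall into 49 residue classes modulo 49.
If each of the 49 residue classes modulo 49 held at most 20, the total would be at most 49 × 20 = 980 < 986, a contradiction.
So at least one holds ⌈986/49⌉ = 21.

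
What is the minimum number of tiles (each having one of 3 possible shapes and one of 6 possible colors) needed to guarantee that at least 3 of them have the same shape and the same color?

There are 3 × 6 = 18 (shape, color) combinations acting as pigeonholes.
With 18 × 2 = 36 tiles we could place exactly 2 in each, with no (shape, color) pair reaching 3.
One more forces some (shape, color) pair to hold 3, so 36 + 1 = 37.

37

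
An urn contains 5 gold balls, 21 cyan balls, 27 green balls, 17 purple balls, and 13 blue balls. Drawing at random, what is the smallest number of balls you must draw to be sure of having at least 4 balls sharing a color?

Treat the 5 colors as pigeonholes.
The worst case takes 3 balls of each color without reaching 4 of any: 5 × 3 = 15.
The next ball must bring some color to 4, so 15 + 1 = 16.

16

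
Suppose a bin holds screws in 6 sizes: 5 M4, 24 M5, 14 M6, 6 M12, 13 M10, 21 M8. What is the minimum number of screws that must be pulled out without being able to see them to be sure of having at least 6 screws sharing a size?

The worst case takes 5 screws of each size without reaching 6 of any: 6 × 5 = 30.
The next screw must bring some size to 6, so 30 + 1 = 31.

31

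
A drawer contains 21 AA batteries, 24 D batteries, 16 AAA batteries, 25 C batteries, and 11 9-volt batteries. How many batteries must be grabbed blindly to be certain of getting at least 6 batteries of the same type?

The worst case takes 5 batteries of each type without reaching 6 of any: 5 × 5 = 25.
The next battery must bring some type to 6, so 25 + 1 = 26.

26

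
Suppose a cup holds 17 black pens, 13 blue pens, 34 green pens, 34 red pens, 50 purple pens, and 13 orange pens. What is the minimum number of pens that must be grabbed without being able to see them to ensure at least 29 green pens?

156

The worst case draws every non-green pen first: 17 + 13 + 34 + 50 + 13 = 127.
The next 29 draws are then forced to be green, giving 127 + 29 = 156.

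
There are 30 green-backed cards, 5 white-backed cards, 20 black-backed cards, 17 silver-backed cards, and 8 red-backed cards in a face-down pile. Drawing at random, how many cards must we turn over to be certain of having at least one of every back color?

76

The hardest back color to obtain is white-backed: we could draw every other card first — 80 − 5 = 75 cards — without a single white-backed one.
The next draw must be white-backed, so 75 + 1 = 76.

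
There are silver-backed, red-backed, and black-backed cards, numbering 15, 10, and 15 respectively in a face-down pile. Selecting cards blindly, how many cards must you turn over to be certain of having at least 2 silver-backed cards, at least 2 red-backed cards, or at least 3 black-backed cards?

5

The worst case stops just short of every target: 1 silver-backed, 1 red-backed, 2 black-backed — 1 + 1 + 2 = 4 cards.
One more card must push some back color to its target, so 4 + 1 = 5.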